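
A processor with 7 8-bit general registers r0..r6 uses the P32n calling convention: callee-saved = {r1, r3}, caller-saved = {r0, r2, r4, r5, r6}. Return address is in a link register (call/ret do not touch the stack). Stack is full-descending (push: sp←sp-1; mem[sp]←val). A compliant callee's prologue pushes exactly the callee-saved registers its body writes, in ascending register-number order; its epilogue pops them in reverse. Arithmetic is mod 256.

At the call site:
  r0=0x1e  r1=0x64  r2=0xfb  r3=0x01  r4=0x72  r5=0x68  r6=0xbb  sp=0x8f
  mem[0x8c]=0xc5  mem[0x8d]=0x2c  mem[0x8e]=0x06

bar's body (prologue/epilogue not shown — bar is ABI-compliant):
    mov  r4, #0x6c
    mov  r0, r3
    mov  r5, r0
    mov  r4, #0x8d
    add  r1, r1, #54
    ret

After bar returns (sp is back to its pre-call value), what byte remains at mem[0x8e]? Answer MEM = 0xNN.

prologue: push r1 → mem[0x8e]=0x64, sp=0x8e
body[0] mov  r4, #0x6c → r4=0x6c
body[1] mov  r0, r3 → r0=0x01
body[2] mov  r5, r0 → r5=0x01
body[3] mov  r4, #0x8d → r4=0x8d
body[4] add  r1, r1, #54 → r1=0x9a
epilogue: pop r1=0x64, sp=0x8f
prologue pushed ['r1'] at ['0x8e']

MEM = 0x64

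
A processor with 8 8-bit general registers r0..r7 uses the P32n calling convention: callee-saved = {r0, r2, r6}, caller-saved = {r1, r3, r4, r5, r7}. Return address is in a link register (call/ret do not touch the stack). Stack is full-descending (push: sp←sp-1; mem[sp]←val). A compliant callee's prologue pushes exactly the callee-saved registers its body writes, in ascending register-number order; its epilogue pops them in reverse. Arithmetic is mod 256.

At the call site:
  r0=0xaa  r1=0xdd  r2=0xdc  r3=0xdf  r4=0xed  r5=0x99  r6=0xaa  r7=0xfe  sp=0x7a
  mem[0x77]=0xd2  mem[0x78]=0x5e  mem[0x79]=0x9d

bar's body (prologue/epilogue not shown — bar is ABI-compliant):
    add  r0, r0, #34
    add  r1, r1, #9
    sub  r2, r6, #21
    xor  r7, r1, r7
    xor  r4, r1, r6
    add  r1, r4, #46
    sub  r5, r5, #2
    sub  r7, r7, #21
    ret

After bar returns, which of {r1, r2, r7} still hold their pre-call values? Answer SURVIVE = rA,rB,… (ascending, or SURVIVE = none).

SURVIVE = r2

prologue: push r0 → mem[0x79]=0xaa, sp=0x79
prologue: push r2 → mem[0x78]=0xdc, sp=0x78
body[0] add  r0, r0, #34 → r0=0xcc
body[1] add  r1, r1, #9 → r1=0xe6
body[2] sub  r2, r6, #21 → r2=0x95
body[3] xor  r7, r1, r7 → r7=0x18
body[4] xor  r4, r1, r6 → r4=0x4c
body[5] add  r1, r4, #46 → r1=0x7a
body[6] sub  r5, r5, #2 → r5=0x97
body[7] sub  r7, r7, #21 → r7=0x03
epilogue: pop r2=0xdc, sp=0x79
epilogue: pop r0=0xaa, sp=0x7a
r1: caller-saved, written=True
r2: callee-saved, written=True
r7: caller-saved, written=True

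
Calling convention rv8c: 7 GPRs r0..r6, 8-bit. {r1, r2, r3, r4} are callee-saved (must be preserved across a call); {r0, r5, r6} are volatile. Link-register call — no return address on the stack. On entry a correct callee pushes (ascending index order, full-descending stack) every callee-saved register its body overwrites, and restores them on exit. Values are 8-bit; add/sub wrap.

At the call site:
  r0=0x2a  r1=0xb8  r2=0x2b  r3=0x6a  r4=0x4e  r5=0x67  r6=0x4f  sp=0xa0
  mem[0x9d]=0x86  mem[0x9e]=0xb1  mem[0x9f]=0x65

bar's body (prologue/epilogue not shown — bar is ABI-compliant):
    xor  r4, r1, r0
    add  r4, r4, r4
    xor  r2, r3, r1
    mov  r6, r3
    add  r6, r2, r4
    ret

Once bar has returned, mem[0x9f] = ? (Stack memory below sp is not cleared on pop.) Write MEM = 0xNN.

MEM = 0x2b

prologue: push r2 → mem[0x9f]=0x2b, sp=0x9f
prologue: push r4 → mem[0x9e]=0x4e, sp=0x9e
body[0] xor  r4, r1, r0 → r4=0x92
body[1] add  r4, r4, r4 → r4=0x24
body[2] xor  r2, r3, r1 → r2=0xd2
body[3] mov  r6, r3 → r6=0x6a
body[4] add  r6, r2, r4 → r6=0xf6
epilogue: pop r4=0x4e, sp=0x9f
epilogue: pop r2=0x2b, sp=0xa0
prologue pushed ['r2', 'r4'] at ['0x9f', '0x9e']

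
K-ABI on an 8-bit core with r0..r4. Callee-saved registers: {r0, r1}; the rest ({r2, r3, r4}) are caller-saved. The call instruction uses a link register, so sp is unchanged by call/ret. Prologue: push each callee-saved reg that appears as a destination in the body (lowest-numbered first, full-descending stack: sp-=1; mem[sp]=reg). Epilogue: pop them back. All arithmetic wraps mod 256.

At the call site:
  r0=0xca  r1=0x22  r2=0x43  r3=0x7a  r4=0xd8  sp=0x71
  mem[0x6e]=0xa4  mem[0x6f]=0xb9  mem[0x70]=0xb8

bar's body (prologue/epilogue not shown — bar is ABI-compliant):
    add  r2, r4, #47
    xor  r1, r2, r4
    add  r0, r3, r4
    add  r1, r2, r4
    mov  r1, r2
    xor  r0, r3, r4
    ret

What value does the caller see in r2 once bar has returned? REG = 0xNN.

REG = 0x07

prologue: push r0 → mem[0x70]=0xca, sp=0x70
prologue: push r1 → mem[0x6f]=0x22, sp=0x6f
body[0] add  r2, r4, #47 → r2=0x07
body[1] xor  r1, r2, r4 → r1=0xdf
body[2] add  r0, r3, r4 → r0=0x52
body[3] add  r1, r2, r4 → r1=0xdf
body[4] mov  r1, r2 → r1=0x07
body[5] xor  r0, r3, r4 → r0=0xa2
epilogue: pop r1=0x22, sp=0x70
epilogue: pop r0=0xca, sp=0x71
r2 is caller-saved → body value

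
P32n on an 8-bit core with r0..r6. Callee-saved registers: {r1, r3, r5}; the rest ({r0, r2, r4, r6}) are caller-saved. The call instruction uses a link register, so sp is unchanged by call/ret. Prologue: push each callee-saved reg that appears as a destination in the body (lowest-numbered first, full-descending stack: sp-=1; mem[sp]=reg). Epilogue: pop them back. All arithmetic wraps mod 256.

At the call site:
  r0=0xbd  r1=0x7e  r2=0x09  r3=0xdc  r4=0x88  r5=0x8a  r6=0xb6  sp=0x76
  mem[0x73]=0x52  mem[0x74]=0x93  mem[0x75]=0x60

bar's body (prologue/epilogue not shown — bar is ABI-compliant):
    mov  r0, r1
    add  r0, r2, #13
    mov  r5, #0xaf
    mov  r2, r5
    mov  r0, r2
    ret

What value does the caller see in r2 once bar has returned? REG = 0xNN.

prologue: push r5 → mem[0x75]=0x8a, sp=0x75
body[0] mov  r0, r1 → r0=0x7e
body[1] add  r0, r2, #13 → r0=0x16
body[2] mov  r5, #0xaf → r5=0xaf
body[3] mov  r2, r5 → r2=0xaf
body[4] mov  r0, r2 → r0=0xaf
epilogue: pop r5=0x8a, sp=0x76
r2 is caller-saved → body value

REG = 0xaf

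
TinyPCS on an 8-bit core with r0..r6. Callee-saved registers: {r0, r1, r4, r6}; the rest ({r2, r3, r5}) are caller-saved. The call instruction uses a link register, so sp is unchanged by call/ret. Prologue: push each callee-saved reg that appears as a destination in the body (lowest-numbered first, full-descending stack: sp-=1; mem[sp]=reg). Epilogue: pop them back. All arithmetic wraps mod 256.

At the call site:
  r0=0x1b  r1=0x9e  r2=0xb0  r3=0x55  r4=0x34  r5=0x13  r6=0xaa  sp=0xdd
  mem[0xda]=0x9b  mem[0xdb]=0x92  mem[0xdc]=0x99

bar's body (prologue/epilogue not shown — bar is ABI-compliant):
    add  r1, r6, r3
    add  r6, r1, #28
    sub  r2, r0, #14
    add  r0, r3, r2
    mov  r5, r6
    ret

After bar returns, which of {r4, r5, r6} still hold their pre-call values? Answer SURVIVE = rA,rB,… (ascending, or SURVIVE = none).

prologue: push r0 → mem[0xdc]=0x1b, sp=0xdc
prologue: push r1 → mem[0xdb]=0x9e, sp=0xdb
prologue: push r6 → mem[0xda]=0xaa, sp=0xda
body[0] add  r1, r6, r3 → r1=0xff
body[1] add  r6, r1, #28 → r6=0x1b
body[2] sub  r2, r0, #14 → r2=0x0d
body[3] add  r0, r3, r2 → r0=0x62
body[4] mov  r5, r6 → r5=0x1b
epilogue: pop r6=0xaa, sp=0xdb
epilogue: pop r1=0x9e, sp=0xdc
epilogue: pop r0=0x1b, sp=0xdd
r4: callee-saved, written=False
r5: caller-saved, written=True
r6: callee-saved, written=True

SURVIVE = r4,r6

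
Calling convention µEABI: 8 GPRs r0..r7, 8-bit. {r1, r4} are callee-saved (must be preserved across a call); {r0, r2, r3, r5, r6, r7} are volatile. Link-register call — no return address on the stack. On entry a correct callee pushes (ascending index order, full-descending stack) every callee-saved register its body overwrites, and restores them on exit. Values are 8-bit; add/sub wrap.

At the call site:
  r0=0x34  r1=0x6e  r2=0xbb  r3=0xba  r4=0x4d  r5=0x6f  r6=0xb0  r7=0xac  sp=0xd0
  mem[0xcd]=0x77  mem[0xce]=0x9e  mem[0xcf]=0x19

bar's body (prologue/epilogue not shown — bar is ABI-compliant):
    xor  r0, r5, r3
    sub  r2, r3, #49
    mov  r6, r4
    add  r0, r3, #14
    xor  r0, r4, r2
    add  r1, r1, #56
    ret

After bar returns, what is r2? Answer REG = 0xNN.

prologue: push r1 -> mem[0xcf]=0x6e, sp=0xcf
body[0] xor  r0, r5, r3 -> r0=0xd5
body[1] sub  r2, r3, #49 -> r2=0x89
body[2] mov  r6, r4 -> r6=0x4d
body[3] add  r0, r3, #14 -> r0=0xc8
body[4] xor  r0, r4, r2 -> r0=0xc4
body[5] add  r1, r1, #56 -> r1=0xa6
epilogue: pop r1=0x6e, sp=0xd0
r2 is caller-saved -> body value

REG = 0x89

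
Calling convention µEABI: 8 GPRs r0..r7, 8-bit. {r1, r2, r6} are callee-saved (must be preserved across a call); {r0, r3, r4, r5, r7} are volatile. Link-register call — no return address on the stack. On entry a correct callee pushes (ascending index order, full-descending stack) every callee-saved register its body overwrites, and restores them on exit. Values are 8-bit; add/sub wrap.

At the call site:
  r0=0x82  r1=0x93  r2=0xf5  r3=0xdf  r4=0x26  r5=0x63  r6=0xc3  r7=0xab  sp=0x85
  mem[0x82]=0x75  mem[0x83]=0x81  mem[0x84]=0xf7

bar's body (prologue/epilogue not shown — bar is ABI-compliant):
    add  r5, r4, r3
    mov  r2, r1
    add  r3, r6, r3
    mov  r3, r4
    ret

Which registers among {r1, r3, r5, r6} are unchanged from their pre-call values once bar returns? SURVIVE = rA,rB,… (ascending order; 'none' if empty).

prologue: push r2 → mem[0x84]=0xf5, sp=0x84
body[0] add  r5, r4, r3 → r5=0x05
body[1] mov  r2, r1 → r2=0x93
body[2] add  r3, r6, r3 → r3=0xa2
body[3] mov  r3, r4 → r3=0x26
epilogue: pop r2=0xf5, sp=0x85
r1: callee-saved, written=False
r3: caller-saved, written=True
r5: caller-saved, written=True
r6: callee-saved, written=False

SURVIVE = r1,r6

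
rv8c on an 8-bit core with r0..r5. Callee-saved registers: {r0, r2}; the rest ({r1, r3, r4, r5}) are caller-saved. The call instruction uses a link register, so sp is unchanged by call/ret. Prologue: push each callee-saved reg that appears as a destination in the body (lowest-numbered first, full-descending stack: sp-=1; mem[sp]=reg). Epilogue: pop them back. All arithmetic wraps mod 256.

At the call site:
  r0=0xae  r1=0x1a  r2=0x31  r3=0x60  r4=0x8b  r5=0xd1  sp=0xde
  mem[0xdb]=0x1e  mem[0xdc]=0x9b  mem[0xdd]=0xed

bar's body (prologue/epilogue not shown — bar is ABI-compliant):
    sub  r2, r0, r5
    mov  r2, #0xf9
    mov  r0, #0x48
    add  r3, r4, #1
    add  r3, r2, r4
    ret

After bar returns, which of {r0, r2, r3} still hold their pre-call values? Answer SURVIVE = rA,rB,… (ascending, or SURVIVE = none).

prologue: push r0 -> mem[0xdd]=0xae, sp=0xdd
prologue: push r2 -> mem[0xdc]=0x31, sp=0xdc
body[0] sub  r2, r0, r5 -> r2=0xdd
body[1] mov  r2, #0xf9 -> r2=0xf9
body[2] mov  r0, #0x48 -> r0=0x48
body[3] add  r3, r4, #1 -> r3=0x8c
body[4] add  r3, r2, r4 -> r3=0x84
epilogue: pop r2=0x31, sp=0xdd
epilogue: pop r0=0xae, sp=0xde
r0: callee-saved, written=True
r2: callee-saved, written=True
r3: caller-saved, written=True

SURVIVE = r0,r2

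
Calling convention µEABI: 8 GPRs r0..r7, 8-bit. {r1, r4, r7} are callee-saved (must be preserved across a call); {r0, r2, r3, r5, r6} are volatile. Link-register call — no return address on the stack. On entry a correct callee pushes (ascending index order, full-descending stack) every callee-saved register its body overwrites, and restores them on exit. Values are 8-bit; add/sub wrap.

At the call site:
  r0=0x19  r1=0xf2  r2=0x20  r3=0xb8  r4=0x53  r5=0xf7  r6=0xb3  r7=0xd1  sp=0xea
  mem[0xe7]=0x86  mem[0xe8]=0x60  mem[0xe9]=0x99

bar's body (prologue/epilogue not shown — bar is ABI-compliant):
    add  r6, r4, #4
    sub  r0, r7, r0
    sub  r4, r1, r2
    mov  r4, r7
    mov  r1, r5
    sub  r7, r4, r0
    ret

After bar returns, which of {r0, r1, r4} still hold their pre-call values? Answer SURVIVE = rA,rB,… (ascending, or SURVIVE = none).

SURVIVE = r1,r4

prologue: push r1 -> mem[0xe9]=0xf2, sp=0xe9
prologue: push r4 -> mem[0xe8]=0x53, sp=0xe8
prologue: push r7 -> mem[0xe7]=0xd1, sp=0xe7
body[0] add  r6, r4, #4 -> r6=0x57
body[1] sub  r0, r7, r0 -> r0=0xb8
body[2] sub  r4, r1, r2 -> r4=0xd2
body[3] mov  r4, r7 -> r4=0xd1
body[4] mov  r1, r5 -> r1=0xf7
body[5] sub  r7, r4, r0 -> r7=0x19
epilogue: pop r7=0xd1, sp=0xe8
epilogue: pop r4=0x53, sp=0xe9
epilogue: pop r1=0xf2, sp=0xea
r0: caller-saved, written=True
r1: callee-saved, written=True
r4: callee-saved, written=True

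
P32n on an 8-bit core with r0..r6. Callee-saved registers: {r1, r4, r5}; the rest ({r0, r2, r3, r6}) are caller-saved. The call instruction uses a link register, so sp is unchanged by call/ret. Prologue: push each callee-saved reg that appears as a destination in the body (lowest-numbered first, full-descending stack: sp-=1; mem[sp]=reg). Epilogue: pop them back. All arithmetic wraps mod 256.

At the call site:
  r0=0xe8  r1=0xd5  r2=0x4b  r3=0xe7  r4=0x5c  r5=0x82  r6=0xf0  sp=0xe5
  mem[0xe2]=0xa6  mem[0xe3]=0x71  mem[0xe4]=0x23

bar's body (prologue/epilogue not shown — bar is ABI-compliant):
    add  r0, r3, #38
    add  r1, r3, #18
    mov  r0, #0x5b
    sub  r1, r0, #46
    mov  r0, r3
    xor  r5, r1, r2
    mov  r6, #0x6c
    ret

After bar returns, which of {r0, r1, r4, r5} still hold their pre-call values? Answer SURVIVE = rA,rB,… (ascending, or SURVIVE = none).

SURVIVE = r1,r4,r5

prologue: push r1 → mem[0xe4]=0xd5, sp=0xe4
prologue: push r5 → mem[0xe3]=0x82, sp=0xe3
body[0] add  r0, r3, #38 → r0=0x0d
body[1] add  r1, r3, #18 → r1=0xf9
body[2] mov  r0, #0x5b → r0=0x5b
body[3] sub  r1, r0, #46 → r1=0x2d
body[4] mov  r0, r3 → r0=0xe7
body[5] xor  r5, r1, r2 → r5=0x66
body[6] mov  r6, #0x6c → r6=0x6c
epilogue: pop r5=0x82, sp=0xe4
epilogue: pop r1=0xd5, sp=0xe5
r0: caller-saved, written=True
r1: callee-saved, written=True
r4: callee-saved, written=False
r5: callee-saved, written=True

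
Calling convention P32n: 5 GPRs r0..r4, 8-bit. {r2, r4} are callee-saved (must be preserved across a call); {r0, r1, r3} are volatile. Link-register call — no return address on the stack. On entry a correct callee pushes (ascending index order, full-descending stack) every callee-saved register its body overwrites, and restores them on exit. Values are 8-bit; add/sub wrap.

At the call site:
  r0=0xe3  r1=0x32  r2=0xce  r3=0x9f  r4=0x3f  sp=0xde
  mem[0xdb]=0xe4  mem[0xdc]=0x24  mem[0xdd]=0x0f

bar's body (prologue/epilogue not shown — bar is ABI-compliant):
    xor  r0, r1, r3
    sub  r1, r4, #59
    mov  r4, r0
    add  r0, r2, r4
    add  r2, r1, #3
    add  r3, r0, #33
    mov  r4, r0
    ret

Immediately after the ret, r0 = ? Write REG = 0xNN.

prologue: push r2 → mem[0xdd]=0xce, sp=0xdd
prologue: push r4 → mem[0xdc]=0x3f, sp=0xdc
body[0] xor  r0, r1, r3 → r0=0xad
body[1] sub  r1, r4, #59 → r1=0x04
body[2] mov  r4, r0 → r4=0xad
body[3] add  r0, r2, r4 → r0=0x7b
body[4] add  r2, r1, #3 → r2=0x07
body[5] add  r3, r0, #33 → r3=0x9c
body[6] mov  r4, r0 → r4=0x7b
epilogue: pop r4=0x3f, sp=0xdd
epilogue: pop r2=0xce, sp=0xde
r0 is caller-saved → body value

REG = 0x7b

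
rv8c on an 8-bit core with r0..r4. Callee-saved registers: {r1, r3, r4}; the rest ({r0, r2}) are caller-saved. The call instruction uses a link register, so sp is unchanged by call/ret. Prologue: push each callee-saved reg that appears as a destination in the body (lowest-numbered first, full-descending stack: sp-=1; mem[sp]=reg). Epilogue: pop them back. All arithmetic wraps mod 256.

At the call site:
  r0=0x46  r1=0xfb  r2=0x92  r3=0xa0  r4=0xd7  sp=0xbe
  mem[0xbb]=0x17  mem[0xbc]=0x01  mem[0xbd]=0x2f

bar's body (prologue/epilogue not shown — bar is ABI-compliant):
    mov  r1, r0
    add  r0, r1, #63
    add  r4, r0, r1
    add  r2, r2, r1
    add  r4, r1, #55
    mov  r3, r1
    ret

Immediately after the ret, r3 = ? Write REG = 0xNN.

REG = 0xa0

prologue: push r1 -> mem[0xbd]=0xfb, sp=0xbd
prologue: push r3 -> mem[0xbc]=0xa0, sp=0xbc
prologue: push r4 -> mem[0xbb]=0xd7, sp=0xbb
body[0] mov  r1, r0 -> r1=0x46
body[1] add  r0, r1, #63 -> r0=0x85
body[2] add  r4, r0, r1 -> r4=0xcb
body[3] add  r2, r2, r1 -> r2=0xd8
body[4] add  r4, r1, #55 -> r4=0x7d
body[5] mov  r3, r1 -> r3=0x46
epilogue: pop r4=0xd7, sp=0xbc
epilogue: pop r3=0xa0, sp=0xbd
epilogue: pop r1=0xfb, sp=0xbe
r3 is callee-saved -> restored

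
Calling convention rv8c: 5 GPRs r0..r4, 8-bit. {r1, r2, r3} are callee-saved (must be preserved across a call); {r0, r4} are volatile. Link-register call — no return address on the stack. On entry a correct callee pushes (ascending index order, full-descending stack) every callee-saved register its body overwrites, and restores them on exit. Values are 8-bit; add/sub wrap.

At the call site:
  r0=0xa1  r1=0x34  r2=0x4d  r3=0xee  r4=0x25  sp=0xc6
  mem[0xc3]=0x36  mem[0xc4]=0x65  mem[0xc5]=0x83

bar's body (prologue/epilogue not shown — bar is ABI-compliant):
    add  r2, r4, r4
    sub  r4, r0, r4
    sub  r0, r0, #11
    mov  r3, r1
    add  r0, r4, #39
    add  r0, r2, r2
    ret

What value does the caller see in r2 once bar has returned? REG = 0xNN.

prologue: push r2 → mem[0xc5]=0x4d, sp=0xc5
prologue: push r3 → mem[0xc4]=0xee, sp=0xc4
body[0] add  r2, r4, r4 → r2=0x4a
body[1] sub  r4, r0, r4 → r4=0x7c
body[2] sub  r0, r0, #11 → r0=0x96
body[3] mov  r3, r1 → r3=0x34
body[4] add  r0, r4, #39 → r0=0xa3
body[5] add  r0, r2, r2 → r0=0x94
epilogue: pop r3=0xee, sp=0xc5
epilogue: pop r2=0x4d, sp=0xc6
r2 is callee-saved → restored

REG = 0x4d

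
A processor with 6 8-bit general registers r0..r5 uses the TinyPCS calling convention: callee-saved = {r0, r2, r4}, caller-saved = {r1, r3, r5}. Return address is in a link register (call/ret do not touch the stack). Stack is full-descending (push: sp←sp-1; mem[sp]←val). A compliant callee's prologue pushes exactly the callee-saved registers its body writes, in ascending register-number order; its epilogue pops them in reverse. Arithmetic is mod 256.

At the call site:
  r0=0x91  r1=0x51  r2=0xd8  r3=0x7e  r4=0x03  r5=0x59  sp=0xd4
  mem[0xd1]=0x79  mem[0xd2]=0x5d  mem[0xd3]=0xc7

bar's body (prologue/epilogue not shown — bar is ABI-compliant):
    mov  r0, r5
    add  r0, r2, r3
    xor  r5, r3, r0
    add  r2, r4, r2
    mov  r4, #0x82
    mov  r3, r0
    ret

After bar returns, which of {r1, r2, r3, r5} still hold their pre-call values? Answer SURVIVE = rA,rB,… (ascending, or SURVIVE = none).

prologue: push r0 -> mem[0xd3]=0x91, sp=0xd3
prologue: push r2 -> mem[0xd2]=0xd8, sp=0xd2
prologue: push r4 -> mem[0xd1]=0x03, sp=0xd1
body[0] mov  r0, r5 -> r0=0x59
body[1] add  r0, r2, r3 -> r0=0x56
body[2] xor  r5, r3, r0 -> r5=0x28
body[3] add  r2, r4, r2 -> r2=0xdb
body[4] mov  r4, #0x82 -> r4=0x82
body[5] mov  r3, r0 -> r3=0x56
epilogue: pop r4=0x03, sp=0xd2
epilogue: pop r2=0xd8, sp=0xd3
epilogue: pop r0=0x91, sp=0xd4
r1: caller-saved, written=False
r2: callee-saved, written=True
r3: caller-saved, written=True
r5: caller-saved, written=True

SURVIVE = r1,r2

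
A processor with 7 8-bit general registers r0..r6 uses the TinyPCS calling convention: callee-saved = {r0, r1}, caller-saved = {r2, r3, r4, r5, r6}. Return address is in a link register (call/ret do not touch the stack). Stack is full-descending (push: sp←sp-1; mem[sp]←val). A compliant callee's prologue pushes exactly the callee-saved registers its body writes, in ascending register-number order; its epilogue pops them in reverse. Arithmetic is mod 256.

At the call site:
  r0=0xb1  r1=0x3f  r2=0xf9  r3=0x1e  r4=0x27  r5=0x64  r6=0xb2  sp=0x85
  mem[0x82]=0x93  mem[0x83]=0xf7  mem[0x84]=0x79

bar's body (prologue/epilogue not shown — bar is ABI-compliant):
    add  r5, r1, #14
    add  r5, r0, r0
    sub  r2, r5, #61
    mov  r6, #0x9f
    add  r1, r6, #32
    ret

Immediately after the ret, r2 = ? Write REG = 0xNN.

REG = 0x25

prologue: push r1 → mem[0x84]=0x3f, sp=0x84
body[0] add  r5, r1, #14 → r5=0x4d
body[1] add  r5, r0, r0 → r5=0x62
body[2] sub  r2, r5, #61 → r2=0x25
body[3] mov  r6, #0x9f → r6=0x9f
body[4] add  r1, r6, #32 → r1=0xbf
epilogue: pop r1=0x3f, sp=0x85
r2 is caller-saved → body value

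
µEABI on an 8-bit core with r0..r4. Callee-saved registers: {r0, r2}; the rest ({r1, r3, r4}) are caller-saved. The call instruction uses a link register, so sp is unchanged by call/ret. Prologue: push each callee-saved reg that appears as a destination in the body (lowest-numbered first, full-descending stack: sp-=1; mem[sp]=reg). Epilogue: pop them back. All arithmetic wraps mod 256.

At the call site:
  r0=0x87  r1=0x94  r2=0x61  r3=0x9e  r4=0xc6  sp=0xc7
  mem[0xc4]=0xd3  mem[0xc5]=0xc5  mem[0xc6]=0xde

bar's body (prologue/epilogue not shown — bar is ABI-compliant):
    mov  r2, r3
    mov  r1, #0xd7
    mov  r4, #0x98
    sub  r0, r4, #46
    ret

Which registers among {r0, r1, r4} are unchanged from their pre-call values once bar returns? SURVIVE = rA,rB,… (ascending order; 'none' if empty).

prologue: push r0 → mem[0xc6]=0x87, sp=0xc6
prologue: push r2 → mem[0xc5]=0x61, sp=0xc5
body[0] mov  r2, r3 → r2=0x9e
body[1] mov  r1, #0xd7 → r1=0xd7
body[2] mov  r4, #0x98 → r4=0x98
body[3] sub  r0, r4, #46 → r0=0x6a
epilogue: pop r2=0x61, sp=0xc6
epilogue: pop r0=0x87, sp=0xc7
r0: callee-saved, written=True
r1: caller-saved, written=True
r4: caller-saved, written=True

SURVIVE = r0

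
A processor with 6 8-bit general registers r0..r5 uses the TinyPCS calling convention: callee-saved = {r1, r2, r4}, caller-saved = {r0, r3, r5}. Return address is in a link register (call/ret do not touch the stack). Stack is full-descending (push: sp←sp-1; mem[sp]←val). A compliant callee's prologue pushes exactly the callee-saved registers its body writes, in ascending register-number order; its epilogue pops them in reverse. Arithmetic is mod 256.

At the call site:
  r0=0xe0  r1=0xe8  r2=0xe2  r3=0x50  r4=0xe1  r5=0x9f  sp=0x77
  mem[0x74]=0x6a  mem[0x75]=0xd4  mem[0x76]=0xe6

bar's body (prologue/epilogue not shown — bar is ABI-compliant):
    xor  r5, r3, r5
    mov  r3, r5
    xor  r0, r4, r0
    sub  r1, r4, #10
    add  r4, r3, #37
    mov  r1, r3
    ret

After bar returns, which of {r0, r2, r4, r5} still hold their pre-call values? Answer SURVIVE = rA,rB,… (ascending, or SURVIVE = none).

prologue: push r1 → mem[0x76]=0xe8, sp=0x76
prologue: push r4 → mem[0x75]=0xe1, sp=0x75
body[0] xor  r5, r3, r5 → r5=0xcf
body[1] mov  r3, r5 → r3=0xcf
body[2] xor  r0, r4, r0 → r0=0x01
body[3] sub  r1, r4, #10 → r1=0xd7
body[4] add  r4, r3, #37 → r4=0xf4
body[5] mov  r1, r3 → r1=0xcf
epilogue: pop r4=0xe1, sp=0x76
epilogue: pop r1=0xe8, sp=0x77
r0: caller-saved, written=True
r2: callee-saved, written=False
r4: callee-saved, written=True
r5: caller-saved, written=True

SURVIVE = r2,r4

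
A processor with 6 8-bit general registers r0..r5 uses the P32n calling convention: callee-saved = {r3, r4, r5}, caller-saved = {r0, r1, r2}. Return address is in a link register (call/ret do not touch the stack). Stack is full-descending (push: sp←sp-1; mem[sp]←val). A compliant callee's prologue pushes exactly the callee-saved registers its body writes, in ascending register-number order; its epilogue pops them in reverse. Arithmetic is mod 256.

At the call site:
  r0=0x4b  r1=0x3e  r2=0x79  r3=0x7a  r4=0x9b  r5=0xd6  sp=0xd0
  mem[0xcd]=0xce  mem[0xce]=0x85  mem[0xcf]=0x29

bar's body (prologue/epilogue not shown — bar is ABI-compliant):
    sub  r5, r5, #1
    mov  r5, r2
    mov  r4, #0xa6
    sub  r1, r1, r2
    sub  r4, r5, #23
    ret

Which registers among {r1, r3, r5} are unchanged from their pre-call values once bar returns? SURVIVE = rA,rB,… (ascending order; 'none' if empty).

SURVIVE = r3,r5

prologue: push r4 -> mem[0xcf]=0x9b, sp=0xcf
prologue: push r5 -> mem[0xce]=0xd6, sp=0xce
body[0] sub  r5, r5, #1 -> r5=0xd5
body[1] mov  r5, r2 -> r5=0x79
body[2] mov  r4, #0xa6 -> r4=0xa6
body[3] sub  r1, r1, r2 -> r1=0xc5
body[4] sub  r4, r5, #23 -> r4=0x62
epilogue: pop r5=0xd6, sp=0xcf
epilogue: pop r4=0x9b, sp=0xd0
r1: caller-saved, written=True
r3: callee-saved, written=False
r5: callee-saved, written=True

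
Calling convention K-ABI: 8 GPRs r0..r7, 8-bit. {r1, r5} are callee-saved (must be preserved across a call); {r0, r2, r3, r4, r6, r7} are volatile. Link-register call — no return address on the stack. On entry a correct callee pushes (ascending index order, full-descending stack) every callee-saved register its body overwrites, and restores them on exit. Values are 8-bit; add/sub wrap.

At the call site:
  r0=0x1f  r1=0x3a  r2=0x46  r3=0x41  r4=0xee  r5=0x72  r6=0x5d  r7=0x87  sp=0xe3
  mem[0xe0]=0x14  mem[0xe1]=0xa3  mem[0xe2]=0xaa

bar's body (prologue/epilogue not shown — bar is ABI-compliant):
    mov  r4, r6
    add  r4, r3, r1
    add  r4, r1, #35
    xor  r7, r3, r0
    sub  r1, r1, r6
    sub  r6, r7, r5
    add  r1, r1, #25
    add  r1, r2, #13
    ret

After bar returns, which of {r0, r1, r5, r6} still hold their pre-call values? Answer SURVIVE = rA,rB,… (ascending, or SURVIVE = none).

SURVIVE = r0,r1,r5

prologue: push r1 -> mem[0xe2]=0x3a, sp=0xe2
body[0] mov  r4, r6 -> r4=0x5d
body[1] add  r4, r3, r1 -> r4=0x7b
body[2] add  r4, r1, #35 -> r4=0x5d
body[3] xor  r7, r3, r0 -> r7=0x5e
body[4] sub  r1, r1, r6 -> r1=0xdd
body[5] sub  r6, r7, r5 -> r6=0xec
body[6] add  r1, r1, #25 -> r1=0xf6
body[7] add  r1, r2, #13 -> r1=0x53
epilogue: pop r1=0x3a, sp=0xe3
r0: caller-saved, written=False
r1: callee-saved, written=True
r5: callee-saved, written=False
r6: caller-saved, written=True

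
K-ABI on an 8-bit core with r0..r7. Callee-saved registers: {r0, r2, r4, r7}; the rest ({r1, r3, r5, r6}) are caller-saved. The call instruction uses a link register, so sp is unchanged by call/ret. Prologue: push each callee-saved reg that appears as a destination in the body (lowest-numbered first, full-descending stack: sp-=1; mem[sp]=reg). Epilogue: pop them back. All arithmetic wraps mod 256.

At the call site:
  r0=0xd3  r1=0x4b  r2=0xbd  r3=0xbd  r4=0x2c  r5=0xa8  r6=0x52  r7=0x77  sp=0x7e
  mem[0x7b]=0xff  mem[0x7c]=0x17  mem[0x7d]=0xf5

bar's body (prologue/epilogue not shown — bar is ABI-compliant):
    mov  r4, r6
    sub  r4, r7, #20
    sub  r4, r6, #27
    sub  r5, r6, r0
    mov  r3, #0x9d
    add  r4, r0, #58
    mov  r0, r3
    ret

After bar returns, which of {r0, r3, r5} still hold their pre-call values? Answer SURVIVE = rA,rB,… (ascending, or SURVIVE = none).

SURVIVE = r0

prologue: push r0 -> mem[0x7d]=0xd3, sp=0x7d
prologue: push r4 -> mem[0x7c]=0x2c, sp=0x7c
body[0] mov  r4, r6 -> r4=0x52
body[1] sub  r4, r7, #20 -> r4=0x63
body[2] sub  r4, r6, #27 -> r4=0x37
body[3] sub  r5, r6, r0 -> r5=0x7f
body[4] mov  r3, #0x9d -> r3=0x9d
body[5] add  r4, r0, #58 -> r4=0x0d
body[6] mov  r0, r3 -> r0=0x9d
epilogue: pop r4=0x2c, sp=0x7d
epilogue: pop r0=0xd3, sp=0x7e
r0: callee-saved, written=True
r3: caller-saved, written=True
r5: caller-saved, written=True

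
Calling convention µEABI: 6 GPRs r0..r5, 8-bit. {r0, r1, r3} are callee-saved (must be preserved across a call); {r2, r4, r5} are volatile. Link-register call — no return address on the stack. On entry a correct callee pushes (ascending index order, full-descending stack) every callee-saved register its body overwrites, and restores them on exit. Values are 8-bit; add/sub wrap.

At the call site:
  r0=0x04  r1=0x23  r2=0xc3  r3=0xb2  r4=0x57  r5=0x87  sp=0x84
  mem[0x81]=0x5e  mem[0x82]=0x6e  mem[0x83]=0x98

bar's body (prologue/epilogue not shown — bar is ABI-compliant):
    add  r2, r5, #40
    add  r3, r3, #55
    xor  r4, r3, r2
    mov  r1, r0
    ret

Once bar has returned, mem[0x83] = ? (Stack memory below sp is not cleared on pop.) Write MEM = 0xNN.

MEM = 0x23

prologue: push r1 -> mem[0x83]=0x23, sp=0x83
prologue: push r3 -> mem[0x82]=0xb2, sp=0x82
body[0] add  r2, r5, #40 -> r2=0xaf
body[1] add  r3, r3, #55 -> r3=0xe9
body[2] xor  r4, r3, r2 -> r4=0x46
body[3] mov  r1, r0 -> r1=0x04
epilogue: pop r3=0xb2, sp=0x83
epilogue: pop r1=0x23, sp=0x84
prologue pushed ['r1', 'r3'] at ['0x83', '0x82']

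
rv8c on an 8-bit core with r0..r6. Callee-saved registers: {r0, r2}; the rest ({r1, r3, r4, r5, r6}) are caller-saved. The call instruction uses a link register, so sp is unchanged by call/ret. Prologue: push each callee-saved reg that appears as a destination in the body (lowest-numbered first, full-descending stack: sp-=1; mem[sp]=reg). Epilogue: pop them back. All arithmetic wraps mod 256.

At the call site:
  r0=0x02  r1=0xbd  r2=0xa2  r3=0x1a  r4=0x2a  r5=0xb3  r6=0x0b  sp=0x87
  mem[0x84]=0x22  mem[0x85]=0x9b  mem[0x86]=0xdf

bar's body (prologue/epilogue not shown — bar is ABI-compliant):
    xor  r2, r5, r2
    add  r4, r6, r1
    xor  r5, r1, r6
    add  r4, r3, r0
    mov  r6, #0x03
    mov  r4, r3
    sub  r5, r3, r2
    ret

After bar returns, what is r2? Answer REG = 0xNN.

REG = 0xa2

prologue: push r2 -> mem[0x86]=0xa2, sp=0x86
body[0] xor  r2, r5, r2 -> r2=0x11
body[1] add  r4, r6, r1 -> r4=0xc8
body[2] xor  r5, r1, r6 -> r5=0xb6
body[3] add  r4, r3, r0 -> r4=0x1c
body[4] mov  r6, #0x03 -> r6=0x03
body[5] mov  r4, r3 -> r4=0x1a
body[6] sub  r5, r3, r2 -> r5=0x09
epilogue: pop r2=0xa2, sp=0x87
r2 is callee-saved -> restored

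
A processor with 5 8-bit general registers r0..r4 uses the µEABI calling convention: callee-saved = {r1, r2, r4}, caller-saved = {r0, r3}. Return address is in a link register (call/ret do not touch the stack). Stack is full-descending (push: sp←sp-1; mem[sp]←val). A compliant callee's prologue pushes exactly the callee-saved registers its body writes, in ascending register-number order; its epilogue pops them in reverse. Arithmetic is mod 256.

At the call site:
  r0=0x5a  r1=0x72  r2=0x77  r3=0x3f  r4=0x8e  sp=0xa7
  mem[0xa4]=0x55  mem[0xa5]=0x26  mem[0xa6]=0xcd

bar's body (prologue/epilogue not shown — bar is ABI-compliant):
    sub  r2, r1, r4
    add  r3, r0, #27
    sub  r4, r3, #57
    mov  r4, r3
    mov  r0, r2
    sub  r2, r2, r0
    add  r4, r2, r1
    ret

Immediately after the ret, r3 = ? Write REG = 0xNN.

prologue: push r2 -> mem[0xa6]=0x77, sp=0xa6
prologue: push r4 -> mem[0xa5]=0x8e, sp=0xa5
body[0] sub  r2, r1, r4 -> r2=0xe4
body[1] add  r3, r0, #27 -> r3=0x75
body[2] sub  r4, r3, #57 -> r4=0x3c
body[3] mov  r4, r3 -> r4=0x75
body[4] mov  r0, r2 -> r0=0xe4
body[5] sub  r2, r2, r0 -> r2=0x00
body[6] add  r4, r2, r1 -> r4=0x72
epilogue: pop r4=0x8e, sp=0xa6
epilogue: pop r2=0x77, sp=0xa7
r3 is caller-saved -> body value

REG = 0x75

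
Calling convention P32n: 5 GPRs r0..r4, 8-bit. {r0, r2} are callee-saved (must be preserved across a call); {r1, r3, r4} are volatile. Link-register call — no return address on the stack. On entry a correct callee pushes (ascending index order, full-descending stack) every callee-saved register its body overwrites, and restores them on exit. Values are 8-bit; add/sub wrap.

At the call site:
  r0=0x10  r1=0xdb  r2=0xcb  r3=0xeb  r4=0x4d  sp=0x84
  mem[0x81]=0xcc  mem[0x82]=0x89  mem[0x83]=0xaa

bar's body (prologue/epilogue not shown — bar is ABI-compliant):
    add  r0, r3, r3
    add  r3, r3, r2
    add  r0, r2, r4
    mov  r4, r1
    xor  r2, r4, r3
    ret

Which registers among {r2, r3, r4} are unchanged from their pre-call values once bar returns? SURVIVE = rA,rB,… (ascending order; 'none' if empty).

SURVIVE = r2

prologue: push r0 -> mem[0x83]=0x10, sp=0x83
prologue: push r2 -> mem[0x82]=0xcb, sp=0x82
body[0] add  r0, r3, r3 -> r0=0xd6
body[1] add  r3, r3, r2 -> r3=0xb6
body[2] add  r0, r2, r4 -> r0=0x18
body[3] mov  r4, r1 -> r4=0xdb
body[4] xor  r2, r4, r3 -> r2=0x6d
epilogue: pop r2=0xcb, sp=0x83
epilogue: pop r0=0x10, sp=0x84
r2: callee-saved, written=True
r3: caller-saved, written=True
r4: caller-saved, written=True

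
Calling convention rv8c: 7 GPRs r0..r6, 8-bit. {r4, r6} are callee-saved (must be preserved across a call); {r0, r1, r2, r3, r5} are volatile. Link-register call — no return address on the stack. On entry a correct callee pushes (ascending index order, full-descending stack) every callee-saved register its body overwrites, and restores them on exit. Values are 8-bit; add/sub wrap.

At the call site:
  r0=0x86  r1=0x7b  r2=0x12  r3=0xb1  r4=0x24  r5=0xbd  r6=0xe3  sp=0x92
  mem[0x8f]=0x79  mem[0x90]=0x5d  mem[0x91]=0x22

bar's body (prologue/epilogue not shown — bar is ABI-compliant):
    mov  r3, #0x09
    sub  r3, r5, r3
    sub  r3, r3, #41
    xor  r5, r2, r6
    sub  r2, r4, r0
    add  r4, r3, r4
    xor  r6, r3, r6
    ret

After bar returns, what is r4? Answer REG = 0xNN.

prologue: push r4 → mem[0x91]=0x24, sp=0x91
prologue: push r6 → mem[0x90]=0xe3, sp=0x90
body[0] mov  r3, #0x09 → r3=0x09
body[1] sub  r3, r5, r3 → r3=0xb4
body[2] sub  r3, r3, #41 → r3=0x8b
body[3] xor  r5, r2, r6 → r5=0xf1
body[4] sub  r2, r4, r0 → r2=0x9e
body[5] add  r4, r3, r4 → r4=0xaf
body[6] xor  r6, r3, r6 → r6=0x68
epilogue: pop r6=0xe3, sp=0x91
epilogue: pop r4=0x24, sp=0x92
r4 is callee-saved → restored

REG = 0x24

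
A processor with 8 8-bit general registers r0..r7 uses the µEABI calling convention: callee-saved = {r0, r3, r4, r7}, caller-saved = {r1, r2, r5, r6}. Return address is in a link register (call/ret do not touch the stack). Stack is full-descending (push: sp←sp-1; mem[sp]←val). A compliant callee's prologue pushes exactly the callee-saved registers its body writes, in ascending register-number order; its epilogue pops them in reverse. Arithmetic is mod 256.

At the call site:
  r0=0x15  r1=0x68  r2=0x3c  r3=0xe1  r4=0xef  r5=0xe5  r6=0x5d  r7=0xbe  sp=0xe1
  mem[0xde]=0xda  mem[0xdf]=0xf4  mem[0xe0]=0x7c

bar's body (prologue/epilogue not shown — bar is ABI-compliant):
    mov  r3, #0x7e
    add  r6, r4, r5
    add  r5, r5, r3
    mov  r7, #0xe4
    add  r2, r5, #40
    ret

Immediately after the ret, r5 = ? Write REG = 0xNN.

REG = 0x63

prologue: push r3 → mem[0xe0]=0xe1, sp=0xe0
prologue: push r7 → mem[0xdf]=0xbe, sp=0xdf
body[0] mov  r3, #0x7e → r3=0x7e
body[1] add  r6, r4, r5 → r6=0xd4
body[2] add  r5, r5, r3 → r5=0x63
body[3] mov  r7, #0xe4 → r7=0xe4
body[4] add  r2, r5, #40 → r2=0x8b
epilogue: pop r7=0xbe, sp=0xe0
epilogue: pop r3=0xe1, sp=0xe1
r5 is caller-saved → body value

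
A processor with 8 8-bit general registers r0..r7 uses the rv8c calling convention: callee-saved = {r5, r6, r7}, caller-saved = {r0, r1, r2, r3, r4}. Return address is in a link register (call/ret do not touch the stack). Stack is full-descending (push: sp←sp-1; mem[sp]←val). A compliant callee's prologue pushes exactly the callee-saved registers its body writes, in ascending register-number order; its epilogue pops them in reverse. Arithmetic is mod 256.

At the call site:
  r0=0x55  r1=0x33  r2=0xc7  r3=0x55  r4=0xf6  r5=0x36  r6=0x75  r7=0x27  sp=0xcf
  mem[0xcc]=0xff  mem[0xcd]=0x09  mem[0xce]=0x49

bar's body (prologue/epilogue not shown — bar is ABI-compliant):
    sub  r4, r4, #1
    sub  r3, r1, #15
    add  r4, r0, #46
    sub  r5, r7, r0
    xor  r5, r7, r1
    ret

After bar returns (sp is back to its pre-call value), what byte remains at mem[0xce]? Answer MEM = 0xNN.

prologue: push r5 -> mem[0xce]=0x36, sp=0xce
body[0] sub  r4, r4, #1 -> r4=0xf5
body[1] sub  r3, r1, #15 -> r3=0x24
body[2] add  r4, r0, #46 -> r4=0x83
body[3] sub  r5, r7, r0 -> r5=0xd2
body[4] xor  r5, r7, r1 -> r5=0x14
epilogue: pop r5=0x36, sp=0xcf
prologue pushed ['r5'] at ['0xce']

MEM = 0x36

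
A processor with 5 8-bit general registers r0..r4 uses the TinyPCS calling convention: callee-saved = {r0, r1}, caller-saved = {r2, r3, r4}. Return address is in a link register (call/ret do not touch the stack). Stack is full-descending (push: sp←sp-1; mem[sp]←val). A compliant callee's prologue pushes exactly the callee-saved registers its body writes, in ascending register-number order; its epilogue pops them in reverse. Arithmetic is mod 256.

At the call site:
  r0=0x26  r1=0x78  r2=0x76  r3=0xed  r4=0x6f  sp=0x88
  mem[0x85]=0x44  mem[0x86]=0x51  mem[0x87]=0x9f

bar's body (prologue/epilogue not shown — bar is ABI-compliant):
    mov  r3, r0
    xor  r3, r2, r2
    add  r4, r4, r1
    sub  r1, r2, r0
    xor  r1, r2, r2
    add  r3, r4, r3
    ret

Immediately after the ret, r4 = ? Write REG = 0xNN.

prologue: push r1 → mem[0x87]=0x78, sp=0x87
body[0] mov  r3, r0 → r3=0x26
body[1] xor  r3, r2, r2 → r3=0x00
body[2] add  r4, r4, r1 → r4=0xe7
body[3] sub  r1, r2, r0 → r1=0x50
body[4] xor  r1, r2, r2 → r1=0x00
body[5] add  r3, r4, r3 → r3=0xe7
epilogue: pop r1=0x78, sp=0x88
r4 is caller-saved → body value

REG = 0xe7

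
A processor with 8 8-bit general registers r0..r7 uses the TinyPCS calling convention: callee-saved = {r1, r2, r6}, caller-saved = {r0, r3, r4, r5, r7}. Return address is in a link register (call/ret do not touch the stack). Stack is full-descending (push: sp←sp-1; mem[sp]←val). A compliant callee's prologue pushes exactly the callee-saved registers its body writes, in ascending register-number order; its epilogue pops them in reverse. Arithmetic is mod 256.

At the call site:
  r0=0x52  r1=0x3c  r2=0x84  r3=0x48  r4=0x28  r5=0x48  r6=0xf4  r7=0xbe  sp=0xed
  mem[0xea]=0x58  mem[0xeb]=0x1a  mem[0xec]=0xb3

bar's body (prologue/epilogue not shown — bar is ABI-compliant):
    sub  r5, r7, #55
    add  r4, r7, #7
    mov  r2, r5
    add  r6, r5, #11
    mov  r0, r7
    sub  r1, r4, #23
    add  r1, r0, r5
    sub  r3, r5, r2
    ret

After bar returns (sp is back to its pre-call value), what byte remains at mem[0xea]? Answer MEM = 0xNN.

prologue: push r1 -> mem[0xec]=0x3c, sp=0xec
prologue: push r2 -> mem[0xeb]=0x84, sp=0xeb
prologue: push r6 -> mem[0xea]=0xf4, sp=0xea
body[0] sub  r5, r7, #55 -> r5=0x87
body[1] add  r4, r7, #7 -> r4=0xc5
body[2] mov  r2, r5 -> r2=0x87
body[3] add  r6, r5, #11 -> r6=0x92
body[4] mov  r0, r7 -> r0=0xbe
body[5] sub  r1, r4, #23 -> r1=0xae
body[6] add  r1, r0, r5 -> r1=0x45
body[7] sub  r3, r5, r2 -> r3=0x00
epilogue: pop r6=0xf4, sp=0xeb
epilogue: pop r2=0x84, sp=0xec
epilogue: pop r1=0x3c, sp=0xed
prologue pushed ['r1', 'r2', 'r6'] at ['0xec', '0xeb', '0xea']

MEM = 0xf4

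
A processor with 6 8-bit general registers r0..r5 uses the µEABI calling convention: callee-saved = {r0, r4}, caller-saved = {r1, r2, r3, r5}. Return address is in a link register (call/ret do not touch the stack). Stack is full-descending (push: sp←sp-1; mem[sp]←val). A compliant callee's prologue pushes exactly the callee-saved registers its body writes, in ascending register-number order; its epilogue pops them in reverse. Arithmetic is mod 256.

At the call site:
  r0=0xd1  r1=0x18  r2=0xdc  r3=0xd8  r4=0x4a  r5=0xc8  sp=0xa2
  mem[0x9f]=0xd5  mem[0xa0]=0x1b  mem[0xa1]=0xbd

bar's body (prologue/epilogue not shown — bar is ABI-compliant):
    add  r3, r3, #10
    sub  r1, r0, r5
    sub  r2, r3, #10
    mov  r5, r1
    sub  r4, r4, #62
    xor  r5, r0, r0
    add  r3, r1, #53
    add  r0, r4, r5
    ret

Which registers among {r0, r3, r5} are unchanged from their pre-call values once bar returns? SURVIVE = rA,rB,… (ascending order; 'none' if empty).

SURVIVE = r0

prologue: push r0 → mem[0xa1]=0xd1, sp=0xa1
prologue: push r4 → mem[0xa0]=0x4a, sp=0xa0
body[0] add  r3, r3, #10 → r3=0xe2
body[1] sub  r1, r0, r5 → r1=0x09
body[2] sub  r2, r3, #10 → r2=0xd8
body[3] mov  r5, r1 → r5=0x09
body[4] sub  r4, r4, #62 → r4=0x0c
body[5] xor  r5, r0, r0 → r5=0x00
body[6] add  r3, r1, #53 → r3=0x3e
body[7] add  r0, r4, r5 → r0=0x0c
epilogue: pop r4=0x4a, sp=0xa1
epilogue: pop r0=0xd1, sp=0xa2
r0: callee-saved, written=True
r3: caller-saved, written=True
r5: caller-saved, written=True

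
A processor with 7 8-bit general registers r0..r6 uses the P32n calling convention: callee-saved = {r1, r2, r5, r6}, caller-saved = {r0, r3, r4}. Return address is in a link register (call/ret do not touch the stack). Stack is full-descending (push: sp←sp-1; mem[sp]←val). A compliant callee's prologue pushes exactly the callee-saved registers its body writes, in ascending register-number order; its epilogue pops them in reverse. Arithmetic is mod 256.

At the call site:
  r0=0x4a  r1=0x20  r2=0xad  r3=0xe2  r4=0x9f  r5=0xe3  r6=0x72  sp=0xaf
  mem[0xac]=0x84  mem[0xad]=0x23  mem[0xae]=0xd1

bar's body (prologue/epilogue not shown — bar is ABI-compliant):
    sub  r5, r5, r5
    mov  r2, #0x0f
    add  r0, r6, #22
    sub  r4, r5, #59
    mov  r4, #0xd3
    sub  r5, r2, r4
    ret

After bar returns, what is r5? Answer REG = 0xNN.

REG = 0xe3

prologue: push r2 → mem[0xae]=0xad, sp=0xae
prologue: push r5 → mem[0xad]=0xe3, sp=0xad
body[0] sub  r5, r5, r5 → r5=0x00
body[1] mov  r2, #0x0f → r2=0x0f
body[2] add  r0, r6, #22 → r0=0x88
body[3] sub  r4, r5, #59 → r4=0xc5
body[4] mov  r4, #0xd3 → r4=0xd3
body[5] sub  r5, r2, r4 → r5=0x3c
epilogue: pop r5=0xe3, sp=0xae
epilogue: pop r2=0xad, sp=0xaf
r5 is callee-saved → restored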